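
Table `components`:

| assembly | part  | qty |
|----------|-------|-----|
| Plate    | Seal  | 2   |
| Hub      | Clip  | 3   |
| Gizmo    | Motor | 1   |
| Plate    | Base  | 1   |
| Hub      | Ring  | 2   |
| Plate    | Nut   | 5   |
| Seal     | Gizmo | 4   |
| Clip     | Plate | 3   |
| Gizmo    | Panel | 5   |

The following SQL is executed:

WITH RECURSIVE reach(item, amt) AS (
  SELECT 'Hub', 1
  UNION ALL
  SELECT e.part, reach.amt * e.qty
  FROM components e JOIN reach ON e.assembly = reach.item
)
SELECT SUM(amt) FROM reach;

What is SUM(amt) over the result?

Base: (Hub, amt=1).
Iteration 1: components of {Hub} -> Clip = 1*3 = 3, Ring = 1*2 = 2.
Iteration 2: components of {Clip,Ring} -> Plate = 3*3 = 9.
Iteration 3: components of {Plate} -> Base = 9*1 = 9, Nut = 9*5 = 45, Seal = 9*2 = 18.
Iteration 4: components of {Base,Nut,Seal} -> Gizmo = 18*4 = 72.
Iteration 5: components of {Gizmo} -> Motor = 72*1 = 72, Panel = 72*5 = 360.
Iteration 6: no further components; recursion stops.
SUM(amt) = 1 + 2 + 3 + 9 + 18 + 45 + 9 + 72 + 360 + 72 = 591.

591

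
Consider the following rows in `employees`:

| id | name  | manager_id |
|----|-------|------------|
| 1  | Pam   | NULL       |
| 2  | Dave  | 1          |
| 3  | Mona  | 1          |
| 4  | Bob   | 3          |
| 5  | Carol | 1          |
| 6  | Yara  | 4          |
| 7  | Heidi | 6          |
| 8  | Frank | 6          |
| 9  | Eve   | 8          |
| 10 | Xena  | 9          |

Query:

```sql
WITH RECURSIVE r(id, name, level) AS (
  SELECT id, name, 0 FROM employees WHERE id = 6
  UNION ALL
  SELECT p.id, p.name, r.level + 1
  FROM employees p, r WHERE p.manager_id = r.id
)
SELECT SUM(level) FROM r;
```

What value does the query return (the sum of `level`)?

Base: id=6 (Yara) at level 0.
Iteration 1: rows with manager_id in {6} -> Heidi (id 7, level 1), Frank (id 8, level 1).
Iteration 2: rows with manager_id in {7,8} -> Eve (id 9, level 2).
Iteration 3: rows with manager_id in {9} -> Xena (id 10, level 3).
Iteration 4: no rows with manager_id in {10}; recursion stops.
SUM(level) = 0 + 1 + 1 + 2 + 3 = 7.

7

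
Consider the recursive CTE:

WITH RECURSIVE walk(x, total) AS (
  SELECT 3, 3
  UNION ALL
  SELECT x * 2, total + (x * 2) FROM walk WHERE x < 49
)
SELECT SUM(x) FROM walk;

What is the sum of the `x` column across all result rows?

Base: x=3, total=3.
Iteration 1: 3 < 49 holds -> x = 3 * 2 = 6, total = 3 + 6 = 9.
Iteration 2: 6 < 49 holds -> x = 6 * 2 = 12, total = 9 + 12 = 21.
Iteration 3: 12 < 49 holds -> x = 12 * 2 = 24, total = 21 + 24 = 45.
Iteration 4: 24 < 49 holds -> x = 24 * 2 = 48, total = 45 + 48 = 93.
Iteration 5: 48 < 49 holds -> x = 48 * 2 = 96, total = 93 + 96 = 189.
Iteration 6: 96 < 49 fails; recursion stops.
SUM(x) = 3 + 6 + 12 + 24 + 48 + 96 = 189.

189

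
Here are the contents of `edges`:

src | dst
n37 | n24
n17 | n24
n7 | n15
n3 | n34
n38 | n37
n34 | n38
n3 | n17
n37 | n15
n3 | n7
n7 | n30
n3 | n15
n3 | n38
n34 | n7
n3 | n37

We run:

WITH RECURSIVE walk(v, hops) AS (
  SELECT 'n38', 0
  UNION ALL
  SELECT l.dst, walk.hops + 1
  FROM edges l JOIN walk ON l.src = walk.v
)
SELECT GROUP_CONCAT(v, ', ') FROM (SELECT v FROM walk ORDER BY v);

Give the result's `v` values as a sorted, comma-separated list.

Base: (n38, hops=0).
Iteration 1: edges from {n38} -> (n37, hops=1).
Iteration 2: edges from {n37} -> (n15, hops=2), (n24, hops=2).
Iteration 3: no outgoing edges from {n15,n24}; recursion stops.

n15, n24, n37, n38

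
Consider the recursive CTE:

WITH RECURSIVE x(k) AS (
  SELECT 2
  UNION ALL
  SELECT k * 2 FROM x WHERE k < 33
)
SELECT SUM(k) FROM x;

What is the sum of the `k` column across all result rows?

Base: k=2.
Iteration 1: 2 < 33 holds -> k = 2 * 2 = 4.
Iteration 2: 4 < 33 holds -> k = 4 * 2 = 8.
Iteration 3: 8 < 33 holds -> k = 8 * 2 = 16.
Iteration 4: 16 < 33 holds -> k = 16 * 2 = 32.
Iteration 5: 32 < 33 holds -> k = 32 * 2 = 64.
Iteration 6: 64 < 33 fails; recursion stops.
SUM(k) = 2 + 4 + 8 + 16 + 32 + 64 = 126.

126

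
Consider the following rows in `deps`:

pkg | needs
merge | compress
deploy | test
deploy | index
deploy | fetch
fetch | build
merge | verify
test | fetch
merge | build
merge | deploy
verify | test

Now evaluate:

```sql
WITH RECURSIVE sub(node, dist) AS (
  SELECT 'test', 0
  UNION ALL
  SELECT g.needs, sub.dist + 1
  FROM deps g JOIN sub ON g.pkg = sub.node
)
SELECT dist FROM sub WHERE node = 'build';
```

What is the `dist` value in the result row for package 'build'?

Base: (test, dist=0).
Iteration 1: edges from {test} -> (fetch, dist=1).
Iteration 2: edges from {fetch} -> (build, dist=2).
Iteration 3: no outgoing edges from {build}; recursion stops.

2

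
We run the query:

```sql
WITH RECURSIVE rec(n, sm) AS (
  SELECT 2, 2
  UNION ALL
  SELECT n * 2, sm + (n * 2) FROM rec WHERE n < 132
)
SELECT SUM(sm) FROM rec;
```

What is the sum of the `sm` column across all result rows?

Base: n=2, sm=2.
Iteration 1: 2 < 132 holds -> n = 2 * 2 = 4, sm = 2 + 4 = 6.
Iteration 2: 4 < 132 holds -> n = 4 * 2 = 8, sm = 6 + 8 = 14.
Iteration 3: 8 < 132 holds -> n = 8 * 2 = 16, sm = 14 + 16 = 30.
Iteration 4: 16 < 132 holds -> n = 16 * 2 = 32, sm = 30 + 32 = 62.
Iteration 5: 32 < 132 holds -> n = 32 * 2 = 64, sm = 62 + 64 = 126.
Iteration 6: 64 < 132 holds -> n = 64 * 2 = 128, sm = 126 + 128 = 254.
Iteration 7: 128 < 132 holds -> n = 128 * 2 = 256, sm = 254 + 256 = 510.
Iteration 8: 256 < 132 fails; recursion stops.
SUM(sm) = 2 + 6 + 14 + 30 + 62 + 126 + 254 + 510 = 1004.

1004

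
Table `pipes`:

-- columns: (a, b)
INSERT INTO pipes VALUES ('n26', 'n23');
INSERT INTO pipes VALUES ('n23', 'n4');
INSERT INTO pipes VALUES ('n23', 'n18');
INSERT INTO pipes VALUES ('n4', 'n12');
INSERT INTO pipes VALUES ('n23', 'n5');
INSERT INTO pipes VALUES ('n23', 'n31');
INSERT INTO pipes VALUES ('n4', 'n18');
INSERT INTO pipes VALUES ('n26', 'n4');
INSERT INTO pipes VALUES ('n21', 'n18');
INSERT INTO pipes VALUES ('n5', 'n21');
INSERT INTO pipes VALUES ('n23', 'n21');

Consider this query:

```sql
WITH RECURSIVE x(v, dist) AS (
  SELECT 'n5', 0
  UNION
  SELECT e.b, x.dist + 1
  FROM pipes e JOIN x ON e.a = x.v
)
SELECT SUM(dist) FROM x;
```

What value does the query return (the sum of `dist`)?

3

Base: (n5, dist=0).
Iteration 1: edges from {n5} -> (n21, dist=1).
Iteration 2: edges from {n21} -> (n18, dist=2).
Iteration 3: no outgoing edges from {n18}; recursion stops.
SUM(dist) = 0 + 1 + 2 = 3.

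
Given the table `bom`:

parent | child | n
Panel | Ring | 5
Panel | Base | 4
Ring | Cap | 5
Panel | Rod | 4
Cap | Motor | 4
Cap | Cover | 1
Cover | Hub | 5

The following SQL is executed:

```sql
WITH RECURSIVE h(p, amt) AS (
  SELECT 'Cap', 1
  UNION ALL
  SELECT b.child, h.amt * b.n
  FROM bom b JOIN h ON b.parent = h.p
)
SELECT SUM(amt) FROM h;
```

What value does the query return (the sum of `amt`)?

11

Base: (Cap, amt=1).
Iteration 1: components of {Cap} -> Cover = 1*1 = 1, Motor = 1*4 = 4.
Iteration 2: components of {Cover,Motor} -> Hub = 1*5 = 5.
Iteration 3: no further components; recursion stops.
SUM(amt) = 1 + 4 + 1 + 5 = 11.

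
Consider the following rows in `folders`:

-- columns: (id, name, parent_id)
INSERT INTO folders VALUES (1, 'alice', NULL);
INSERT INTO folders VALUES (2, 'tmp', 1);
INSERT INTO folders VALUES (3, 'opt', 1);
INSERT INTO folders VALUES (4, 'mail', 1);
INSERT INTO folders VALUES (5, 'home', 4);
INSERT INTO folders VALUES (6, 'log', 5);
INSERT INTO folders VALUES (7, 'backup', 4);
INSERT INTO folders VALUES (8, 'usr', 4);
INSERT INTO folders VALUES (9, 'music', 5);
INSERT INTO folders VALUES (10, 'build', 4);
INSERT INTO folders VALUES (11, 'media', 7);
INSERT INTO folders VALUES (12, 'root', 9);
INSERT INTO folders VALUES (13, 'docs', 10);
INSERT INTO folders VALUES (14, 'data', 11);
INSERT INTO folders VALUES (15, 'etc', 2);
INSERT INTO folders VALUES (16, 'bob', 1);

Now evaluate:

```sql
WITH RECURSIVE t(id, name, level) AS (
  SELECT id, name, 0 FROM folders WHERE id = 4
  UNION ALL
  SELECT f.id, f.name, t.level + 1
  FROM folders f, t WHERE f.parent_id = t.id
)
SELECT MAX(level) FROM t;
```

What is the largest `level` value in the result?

Base: id=4 (mail) at level 0.
Iteration 1: rows with parent_id in {4} -> home (id 5, level 1), backup (id 7, level 1), usr (id 8, level 1), build (id 10, level 1).
Iteration 2: rows with parent_id in {5,7,8,10} -> log (id 6, level 2), music (id 9, level 2), media (id 11, level 2), docs (id 13, level 2).
Iteration 3: rows with parent_id in {6,9,11,13} -> root (id 12, level 3), data (id 14, level 3).
Iteration 4: no rows with parent_id in {12,14}; recursion stops.
level values: 0, 1, 1, 1, 1, 2, 2, 2, 2, 3, 3; the maximum is 3.

3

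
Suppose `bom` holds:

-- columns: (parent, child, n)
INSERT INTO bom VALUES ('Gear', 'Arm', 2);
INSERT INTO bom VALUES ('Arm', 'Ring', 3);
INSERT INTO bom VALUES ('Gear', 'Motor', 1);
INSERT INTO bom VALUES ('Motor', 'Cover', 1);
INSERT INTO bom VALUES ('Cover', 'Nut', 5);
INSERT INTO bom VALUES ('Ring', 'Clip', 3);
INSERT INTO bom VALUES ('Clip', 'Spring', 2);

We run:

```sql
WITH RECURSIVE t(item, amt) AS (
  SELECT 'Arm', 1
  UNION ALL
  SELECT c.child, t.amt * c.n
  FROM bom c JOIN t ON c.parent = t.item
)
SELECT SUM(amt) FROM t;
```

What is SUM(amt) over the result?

31

Base: (Arm, amt=1).
Iteration 1: components of {Arm} -> Ring = 1*3 = 3.
Iteration 2: components of {Ring} -> Clip = 3*3 = 9.
Iteration 3: components of {Clip} -> Spring = 9*2 = 18.
Iteration 4: no further components; recursion stops.
SUM(amt) = 1 + 3 + 9 + 18 = 31.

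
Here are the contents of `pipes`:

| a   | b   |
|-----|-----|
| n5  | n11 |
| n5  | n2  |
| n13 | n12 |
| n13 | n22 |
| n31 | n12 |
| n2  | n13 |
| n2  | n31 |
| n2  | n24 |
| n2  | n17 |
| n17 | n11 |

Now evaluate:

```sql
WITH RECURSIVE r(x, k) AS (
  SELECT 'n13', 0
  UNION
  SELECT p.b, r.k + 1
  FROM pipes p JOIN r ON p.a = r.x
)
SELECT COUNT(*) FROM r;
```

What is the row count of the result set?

3

Base: (n13, k=0).
Iteration 1: edges from {n13} -> (n12, k=1), (n22, k=1).
Iteration 2: no outgoing edges from {n12,n22}; recursion stops.
Total rows emitted: 3.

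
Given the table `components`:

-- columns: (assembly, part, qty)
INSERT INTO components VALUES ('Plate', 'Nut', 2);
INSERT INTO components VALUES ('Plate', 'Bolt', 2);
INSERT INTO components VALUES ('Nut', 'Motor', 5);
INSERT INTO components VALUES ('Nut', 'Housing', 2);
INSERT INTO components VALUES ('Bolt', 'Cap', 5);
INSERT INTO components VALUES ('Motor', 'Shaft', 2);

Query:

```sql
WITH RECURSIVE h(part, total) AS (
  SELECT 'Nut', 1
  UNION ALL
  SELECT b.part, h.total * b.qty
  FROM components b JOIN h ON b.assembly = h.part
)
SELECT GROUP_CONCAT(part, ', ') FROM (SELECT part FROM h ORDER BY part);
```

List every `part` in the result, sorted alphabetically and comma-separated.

Housing, Motor, Nut, Shaft

Base: (Nut, total=1).
Iteration 1: components of {Nut} -> Housing = 1*2 = 2, Motor = 1*5 = 5.
Iteration 2: components of {Housing,Motor} -> Shaft = 5*2 = 10.
Iteration 3: no further components; recursion stops.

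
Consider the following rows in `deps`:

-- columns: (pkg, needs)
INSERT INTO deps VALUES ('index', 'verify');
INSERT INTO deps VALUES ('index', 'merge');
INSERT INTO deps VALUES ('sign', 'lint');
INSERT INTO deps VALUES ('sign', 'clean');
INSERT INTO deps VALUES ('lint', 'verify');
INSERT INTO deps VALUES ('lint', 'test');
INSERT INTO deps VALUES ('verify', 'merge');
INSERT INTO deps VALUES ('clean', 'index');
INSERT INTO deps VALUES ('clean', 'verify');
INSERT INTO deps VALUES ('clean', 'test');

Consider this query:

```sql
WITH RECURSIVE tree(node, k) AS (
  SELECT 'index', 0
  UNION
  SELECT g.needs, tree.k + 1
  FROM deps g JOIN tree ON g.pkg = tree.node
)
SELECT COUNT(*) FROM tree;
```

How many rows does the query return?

Base: (index, k=0).
Iteration 1: edges from {index} -> (merge, k=1), (verify, k=1).
Iteration 2: edges from {merge,verify} -> (merge, k=2).
Iteration 3: no outgoing edges from {merge}; recursion stops.
Total rows emitted: 4.

4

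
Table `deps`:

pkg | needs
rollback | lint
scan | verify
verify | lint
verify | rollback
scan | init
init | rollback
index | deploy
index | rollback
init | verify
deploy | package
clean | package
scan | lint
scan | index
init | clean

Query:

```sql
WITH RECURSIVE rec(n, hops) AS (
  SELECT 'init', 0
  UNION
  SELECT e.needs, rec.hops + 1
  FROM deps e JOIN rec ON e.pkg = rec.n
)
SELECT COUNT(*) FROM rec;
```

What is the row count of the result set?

Base: (init, hops=0).
Iteration 1: edges from {init} -> (clean, hops=1), (rollback, hops=1), (verify, hops=1).
Iteration 2: edges from {clean,rollback,verify} -> (lint, hops=2), (package, hops=2), (rollback, hops=2). [UNION drops 1 duplicate row(s)]
Iteration 3: edges from {lint,package,rollback} -> (lint, hops=3).
Iteration 4: no outgoing edges from {lint}; recursion stops.
Total rows emitted: 8.

8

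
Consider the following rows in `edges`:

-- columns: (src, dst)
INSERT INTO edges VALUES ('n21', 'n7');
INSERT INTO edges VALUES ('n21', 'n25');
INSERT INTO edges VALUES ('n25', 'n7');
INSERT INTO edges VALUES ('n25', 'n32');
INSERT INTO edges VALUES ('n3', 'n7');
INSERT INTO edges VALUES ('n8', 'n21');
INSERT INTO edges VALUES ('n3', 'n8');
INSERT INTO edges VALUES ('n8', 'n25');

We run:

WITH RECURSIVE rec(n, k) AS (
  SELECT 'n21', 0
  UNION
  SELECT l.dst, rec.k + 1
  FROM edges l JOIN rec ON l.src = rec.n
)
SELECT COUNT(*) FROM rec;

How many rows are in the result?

5

Base: (n21, k=0).
Iteration 1: edges from {n21} -> (n25, k=1), (n7, k=1).
Iteration 2: edges from {n25,n7} -> (n32, k=2), (n7, k=2).
Iteration 3: no outgoing edges from {n32,n7}; recursion stops.
Total rows emitted: 5.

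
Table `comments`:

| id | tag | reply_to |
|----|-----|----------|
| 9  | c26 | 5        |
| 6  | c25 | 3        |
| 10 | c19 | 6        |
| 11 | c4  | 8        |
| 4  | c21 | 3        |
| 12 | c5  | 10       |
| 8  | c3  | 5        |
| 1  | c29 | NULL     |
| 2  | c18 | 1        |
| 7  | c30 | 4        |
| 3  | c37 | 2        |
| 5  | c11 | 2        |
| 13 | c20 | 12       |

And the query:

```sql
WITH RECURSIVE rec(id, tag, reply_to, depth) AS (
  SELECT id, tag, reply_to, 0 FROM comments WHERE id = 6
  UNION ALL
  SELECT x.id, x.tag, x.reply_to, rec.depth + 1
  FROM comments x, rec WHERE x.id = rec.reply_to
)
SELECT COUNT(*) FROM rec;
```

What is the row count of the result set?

Base: id=6 (c25), reply_to=3, depth 0.
Iteration 1: join on id=3 -> c37 (id 3, reply_to=2, depth 1).
Iteration 2: join on id=2 -> c18 (id 2, reply_to=1, depth 2).
Iteration 3: join on id=1 -> c29 (id 1, reply_to=NULL, depth 3).
Iteration 4: reply_to is NULL; no match; recursion stops.
Total rows emitted: 4.

4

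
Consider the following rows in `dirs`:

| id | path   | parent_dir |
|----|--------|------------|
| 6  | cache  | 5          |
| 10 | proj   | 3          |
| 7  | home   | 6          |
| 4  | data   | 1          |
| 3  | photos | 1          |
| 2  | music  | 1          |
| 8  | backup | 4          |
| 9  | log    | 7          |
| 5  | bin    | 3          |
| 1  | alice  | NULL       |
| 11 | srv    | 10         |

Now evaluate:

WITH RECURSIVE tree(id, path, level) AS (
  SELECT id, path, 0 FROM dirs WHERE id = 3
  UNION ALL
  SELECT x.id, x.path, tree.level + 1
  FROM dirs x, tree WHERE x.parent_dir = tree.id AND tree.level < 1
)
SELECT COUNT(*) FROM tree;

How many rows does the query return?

Base: id=3 (photos) at level 0.
Iteration 1: rows with parent_dir in {3} -> bin (id 5, level 1), proj (id 10, level 1).
Iteration 2: level < 1 fails for all current rows; recursion stops.
Total rows emitted: 3.

3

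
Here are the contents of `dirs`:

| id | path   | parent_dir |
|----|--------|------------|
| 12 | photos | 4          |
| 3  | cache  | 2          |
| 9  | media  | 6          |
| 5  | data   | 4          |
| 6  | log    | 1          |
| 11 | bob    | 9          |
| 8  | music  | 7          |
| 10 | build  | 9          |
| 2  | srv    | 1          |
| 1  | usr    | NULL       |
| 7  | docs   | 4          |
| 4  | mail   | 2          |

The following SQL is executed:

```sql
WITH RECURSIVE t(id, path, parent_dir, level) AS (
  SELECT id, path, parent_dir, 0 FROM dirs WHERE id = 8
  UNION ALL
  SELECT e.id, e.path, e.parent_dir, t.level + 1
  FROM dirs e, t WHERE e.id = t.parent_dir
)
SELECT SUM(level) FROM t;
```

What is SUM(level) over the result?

10

Base: id=8 (music), parent_dir=7, level 0.
Iteration 1: join on id=7 -> docs (id 7, parent_dir=4, level 1).
Iteration 2: join on id=4 -> mail (id 4, parent_dir=2, level 2).
Iteration 3: join on id=2 -> srv (id 2, parent_dir=1, level 3).
Iteration 4: join on id=1 -> usr (id 1, parent_dir=NULL, level 4).
Iteration 5: parent_dir is NULL; no match; recursion stops.
SUM(level) = 0 + 1 + 2 + 3 + 4 = 10.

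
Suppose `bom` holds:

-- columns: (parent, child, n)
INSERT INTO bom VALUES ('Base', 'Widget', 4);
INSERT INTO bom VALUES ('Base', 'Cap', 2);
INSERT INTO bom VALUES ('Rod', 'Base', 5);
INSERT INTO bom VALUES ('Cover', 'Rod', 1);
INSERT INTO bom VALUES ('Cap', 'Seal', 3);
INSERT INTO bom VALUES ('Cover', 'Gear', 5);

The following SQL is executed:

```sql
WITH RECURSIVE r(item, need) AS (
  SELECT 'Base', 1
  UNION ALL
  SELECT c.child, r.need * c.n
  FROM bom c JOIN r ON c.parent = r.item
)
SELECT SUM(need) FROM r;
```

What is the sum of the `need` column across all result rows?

13

Base: (Base, need=1).
Iteration 1: components of {Base} -> Cap = 1*2 = 2, Widget = 1*4 = 4.
Iteration 2: components of {Cap,Widget} -> Seal = 2*3 = 6.
Iteration 3: no further components; recursion stops.
SUM(need) = 1 + 2 + 4 + 6 = 13.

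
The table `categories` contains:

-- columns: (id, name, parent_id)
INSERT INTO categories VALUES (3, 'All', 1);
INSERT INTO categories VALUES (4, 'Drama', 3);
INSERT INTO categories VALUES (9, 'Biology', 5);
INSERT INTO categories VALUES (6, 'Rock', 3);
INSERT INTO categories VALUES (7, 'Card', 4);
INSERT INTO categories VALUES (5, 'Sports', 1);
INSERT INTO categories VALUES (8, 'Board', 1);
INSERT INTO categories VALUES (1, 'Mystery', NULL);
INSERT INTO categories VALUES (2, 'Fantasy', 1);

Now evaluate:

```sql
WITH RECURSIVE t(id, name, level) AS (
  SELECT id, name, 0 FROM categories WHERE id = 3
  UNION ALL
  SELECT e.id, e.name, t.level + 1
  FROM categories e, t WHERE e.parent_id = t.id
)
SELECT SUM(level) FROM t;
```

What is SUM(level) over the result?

4

Base: id=3 (All) at level 0.
Iteration 1: rows with parent_id in {3} -> Drama (id 4, level 1), Rock (id 6, level 1).
Iteration 2: rows with parent_id in {4,6} -> Card (id 7, level 2).
Iteration 3: no rows with parent_id in {7}; recursion stops.
SUM(level) = 0 + 1 + 1 + 2 = 4.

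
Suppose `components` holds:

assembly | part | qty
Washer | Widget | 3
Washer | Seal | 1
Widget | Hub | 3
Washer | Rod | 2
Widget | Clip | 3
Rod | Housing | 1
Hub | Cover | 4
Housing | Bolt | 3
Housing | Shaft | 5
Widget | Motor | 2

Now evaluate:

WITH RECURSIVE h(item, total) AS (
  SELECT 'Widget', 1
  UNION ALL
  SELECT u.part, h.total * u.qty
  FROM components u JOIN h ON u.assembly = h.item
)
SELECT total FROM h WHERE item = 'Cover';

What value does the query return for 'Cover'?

Base: (Widget, total=1).
Iteration 1: components of {Widget} -> Clip = 1*3 = 3, Hub = 1*3 = 3, Motor = 1*2 = 2.
Iteration 2: components of {Clip,Hub,Motor} -> Cover = 3*4 = 12.
Iteration 3: no further components; recursion stops.

12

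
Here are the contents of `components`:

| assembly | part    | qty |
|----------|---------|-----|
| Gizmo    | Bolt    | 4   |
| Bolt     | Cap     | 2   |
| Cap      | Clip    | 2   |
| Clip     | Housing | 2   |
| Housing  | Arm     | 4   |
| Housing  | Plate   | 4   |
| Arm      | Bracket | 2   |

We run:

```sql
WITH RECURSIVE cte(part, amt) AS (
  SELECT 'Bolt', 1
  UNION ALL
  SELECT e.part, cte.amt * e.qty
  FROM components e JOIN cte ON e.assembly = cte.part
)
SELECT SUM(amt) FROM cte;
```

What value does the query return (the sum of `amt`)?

Base: (Bolt, amt=1).
Iteration 1: components of {Bolt} -> Cap = 1*2 = 2.
Iteration 2: components of {Cap} -> Clip = 2*2 = 4.
Iteration 3: components of {Clip} -> Housing = 4*2 = 8.
Iteration 4: components of {Housing} -> Arm = 8*4 = 32, Plate = 8*4 = 32.
Iteration 5: components of {Arm,Plate} -> Bracket = 32*2 = 64.
Iteration 6: no further components; recursion stops.
SUM(amt) = 1 + 2 + 4 + 8 + 32 + 32 + 64 = 143.

143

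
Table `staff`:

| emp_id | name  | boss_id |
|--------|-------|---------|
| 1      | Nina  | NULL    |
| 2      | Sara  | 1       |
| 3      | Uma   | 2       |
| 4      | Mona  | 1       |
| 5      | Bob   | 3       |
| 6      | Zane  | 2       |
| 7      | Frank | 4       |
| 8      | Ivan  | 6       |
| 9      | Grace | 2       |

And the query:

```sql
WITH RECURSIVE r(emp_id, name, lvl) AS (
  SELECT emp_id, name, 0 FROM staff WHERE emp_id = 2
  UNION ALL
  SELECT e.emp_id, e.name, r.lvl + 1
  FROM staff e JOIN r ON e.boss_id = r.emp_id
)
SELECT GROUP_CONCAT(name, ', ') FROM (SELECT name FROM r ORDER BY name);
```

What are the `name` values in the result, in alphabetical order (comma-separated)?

Base: emp_id=2 (Sara) at lvl 0.
Iteration 1: rows with boss_id in {2} -> Uma (id 3, lvl 1), Zane (id 6, lvl 1), Grace (id 9, lvl 1).
Iteration 2: rows with boss_id in {3,6,9} -> Bob (id 5, lvl 2), Ivan (id 8, lvl 2).
Iteration 3: no rows with boss_id in {5,8}; recursion stops.

Bob, Grace, Ivan, Sara, Uma, Zane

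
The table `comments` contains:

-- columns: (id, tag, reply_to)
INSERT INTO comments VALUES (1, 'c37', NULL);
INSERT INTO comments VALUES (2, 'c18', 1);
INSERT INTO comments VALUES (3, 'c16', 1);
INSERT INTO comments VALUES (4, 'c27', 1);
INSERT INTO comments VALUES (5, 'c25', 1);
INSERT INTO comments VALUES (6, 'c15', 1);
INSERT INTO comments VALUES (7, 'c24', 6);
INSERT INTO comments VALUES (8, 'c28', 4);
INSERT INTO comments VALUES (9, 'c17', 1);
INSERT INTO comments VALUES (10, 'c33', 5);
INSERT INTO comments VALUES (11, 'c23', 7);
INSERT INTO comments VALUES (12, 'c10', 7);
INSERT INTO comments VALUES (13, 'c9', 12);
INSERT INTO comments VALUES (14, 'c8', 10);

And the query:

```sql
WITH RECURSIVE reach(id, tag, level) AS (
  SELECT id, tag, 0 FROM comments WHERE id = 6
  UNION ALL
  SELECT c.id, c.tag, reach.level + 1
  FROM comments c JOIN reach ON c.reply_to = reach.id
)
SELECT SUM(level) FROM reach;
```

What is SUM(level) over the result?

8

Base: id=6 (c15) at level 0.
Iteration 1: rows with reply_to in {6} -> c24 (id 7, level 1).
Iteration 2: rows with reply_to in {7} -> c23 (id 11, level 2), c10 (id 12, level 2).
Iteration 3: rows with reply_to in {11,12} -> c9 (id 13, level 3).
Iteration 4: no rows with reply_to in {13}; recursion stops.
SUM(level) = 0 + 1 + 2 + 2 + 3 = 8.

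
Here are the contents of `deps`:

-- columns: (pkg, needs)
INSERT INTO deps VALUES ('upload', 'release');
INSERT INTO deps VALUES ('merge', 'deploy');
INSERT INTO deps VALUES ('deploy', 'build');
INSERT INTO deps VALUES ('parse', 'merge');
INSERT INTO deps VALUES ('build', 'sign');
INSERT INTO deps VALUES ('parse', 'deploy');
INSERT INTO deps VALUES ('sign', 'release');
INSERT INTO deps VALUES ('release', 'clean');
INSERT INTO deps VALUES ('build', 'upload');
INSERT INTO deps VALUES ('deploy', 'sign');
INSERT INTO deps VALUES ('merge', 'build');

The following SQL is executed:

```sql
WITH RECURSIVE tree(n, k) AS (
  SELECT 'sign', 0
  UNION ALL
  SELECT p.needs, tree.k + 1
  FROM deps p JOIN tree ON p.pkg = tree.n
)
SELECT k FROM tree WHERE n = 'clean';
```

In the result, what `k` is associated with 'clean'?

2

Base: (sign, k=0).
Iteration 1: edges from {sign} -> (release, k=1).
Iteration 2: edges from {release} -> (clean, k=2).
Iteration 3: no outgoing edges from {clean}; recursion stops.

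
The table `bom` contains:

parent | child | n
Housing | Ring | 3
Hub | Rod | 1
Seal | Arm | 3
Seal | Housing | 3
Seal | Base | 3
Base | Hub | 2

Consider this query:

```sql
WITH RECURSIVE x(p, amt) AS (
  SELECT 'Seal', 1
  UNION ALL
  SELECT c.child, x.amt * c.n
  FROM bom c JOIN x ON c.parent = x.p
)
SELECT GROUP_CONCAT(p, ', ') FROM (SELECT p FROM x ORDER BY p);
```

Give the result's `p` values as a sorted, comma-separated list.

Arm, Base, Housing, Hub, Ring, Rod, Seal

Base: (Seal, amt=1).
Iteration 1: components of {Seal} -> Arm = 1*3 = 3, Base = 1*3 = 3, Housing = 1*3 = 3.
Iteration 2: components of {Arm,Base,Housing} -> Hub = 3*2 = 6, Ring = 3*3 = 9.
Iteration 3: components of {Hub,Ring} -> Rod = 6*1 = 6.
Iteration 4: no further components; recursion stops.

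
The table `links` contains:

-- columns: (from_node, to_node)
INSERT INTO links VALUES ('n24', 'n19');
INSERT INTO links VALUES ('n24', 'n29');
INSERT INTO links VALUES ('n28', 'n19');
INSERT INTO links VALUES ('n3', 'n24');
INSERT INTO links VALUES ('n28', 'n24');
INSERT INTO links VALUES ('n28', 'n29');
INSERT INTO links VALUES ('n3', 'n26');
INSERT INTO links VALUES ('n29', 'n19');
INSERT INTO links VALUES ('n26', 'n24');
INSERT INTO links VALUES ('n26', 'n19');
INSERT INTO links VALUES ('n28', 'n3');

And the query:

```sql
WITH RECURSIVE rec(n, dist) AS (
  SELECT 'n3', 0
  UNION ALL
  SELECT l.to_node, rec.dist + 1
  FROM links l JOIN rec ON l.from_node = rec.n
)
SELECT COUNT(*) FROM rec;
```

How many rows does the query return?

Base: (n3, dist=0).
Iteration 1: edges from {n3} -> (n24, dist=1), (n26, dist=1).
Iteration 2: edges from {n24,n26} -> (n19, dist=2) x2, (n24, dist=2), (n29, dist=2). [UNION ALL keeps all 4 new rows, including repeats]
Iteration 3: edges from {n19,n24,n29} -> (n19, dist=3) x2, (n29, dist=3). [UNION ALL keeps all 3 new rows, including repeats]
Iteration 4: edges from {n19,n29} -> (n19, dist=4).
Iteration 5: no outgoing edges from {n19}; recursion stops.
Total rows emitted: 11.

11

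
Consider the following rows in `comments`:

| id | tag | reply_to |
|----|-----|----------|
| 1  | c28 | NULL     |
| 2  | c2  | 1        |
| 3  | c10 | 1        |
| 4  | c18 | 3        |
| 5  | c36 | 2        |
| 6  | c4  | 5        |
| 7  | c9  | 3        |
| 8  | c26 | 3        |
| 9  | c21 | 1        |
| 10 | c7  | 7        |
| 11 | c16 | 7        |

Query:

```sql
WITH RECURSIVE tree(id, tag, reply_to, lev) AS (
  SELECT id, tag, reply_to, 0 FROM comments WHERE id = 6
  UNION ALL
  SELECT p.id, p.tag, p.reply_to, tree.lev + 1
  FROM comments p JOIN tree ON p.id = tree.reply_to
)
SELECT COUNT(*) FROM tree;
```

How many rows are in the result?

4

Base: id=6 (c4), reply_to=5, lev 0.
Iteration 1: join on id=5 -> c36 (id 5, reply_to=2, lev 1).
Iteration 2: join on id=2 -> c2 (id 2, reply_to=1, lev 2).
Iteration 3: join on id=1 -> c28 (id 1, reply_to=NULL, lev 3).
Iteration 4: reply_to is NULL; no match; recursion stops.
Total rows emitted: 4.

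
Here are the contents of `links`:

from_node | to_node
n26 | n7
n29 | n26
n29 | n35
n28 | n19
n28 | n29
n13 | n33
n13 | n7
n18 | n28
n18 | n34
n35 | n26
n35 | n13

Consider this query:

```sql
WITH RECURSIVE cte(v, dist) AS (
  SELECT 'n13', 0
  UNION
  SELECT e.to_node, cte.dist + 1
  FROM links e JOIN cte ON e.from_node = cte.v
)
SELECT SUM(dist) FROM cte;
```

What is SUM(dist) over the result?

Base: (n13, dist=0).
Iteration 1: edges from {n13} -> (n33, dist=1), (n7, dist=1).
Iteration 2: no outgoing edges from {n33,n7}; recursion stops.
SUM(dist) = 0 + 1 + 1 = 2.

2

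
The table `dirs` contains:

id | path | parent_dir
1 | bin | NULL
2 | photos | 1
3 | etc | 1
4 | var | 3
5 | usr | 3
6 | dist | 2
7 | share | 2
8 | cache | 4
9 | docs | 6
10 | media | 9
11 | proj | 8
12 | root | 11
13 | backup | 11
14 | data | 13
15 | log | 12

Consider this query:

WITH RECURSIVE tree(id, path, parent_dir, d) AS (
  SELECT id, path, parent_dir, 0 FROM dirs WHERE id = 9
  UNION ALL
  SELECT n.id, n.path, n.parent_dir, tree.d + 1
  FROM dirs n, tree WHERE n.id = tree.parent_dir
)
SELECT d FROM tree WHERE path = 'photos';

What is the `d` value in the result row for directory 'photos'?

Base: id=9 (docs), parent_dir=6, d 0.
Iteration 1: join on id=6 -> dist (id 6, parent_dir=2, d 1).
Iteration 2: join on id=2 -> photos (id 2, parent_dir=1, d 2).
Iteration 3: join on id=1 -> bin (id 1, parent_dir=NULL, d 3).
Iteration 4: parent_dir is NULL; no match; recursion stops.

2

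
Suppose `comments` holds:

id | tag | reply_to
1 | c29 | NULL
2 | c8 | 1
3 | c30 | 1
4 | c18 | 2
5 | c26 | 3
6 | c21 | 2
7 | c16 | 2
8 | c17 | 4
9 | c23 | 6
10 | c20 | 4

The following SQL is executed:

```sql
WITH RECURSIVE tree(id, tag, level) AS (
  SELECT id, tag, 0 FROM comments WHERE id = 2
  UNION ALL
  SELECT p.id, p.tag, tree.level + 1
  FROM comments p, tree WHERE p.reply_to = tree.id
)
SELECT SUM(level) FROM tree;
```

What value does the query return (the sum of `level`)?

9

Base: id=2 (c8) at level 0.
Iteration 1: rows with reply_to in {2} -> c18 (id 4, level 1), c21 (id 6, level 1), c16 (id 7, level 1).
Iteration 2: rows with reply_to in {4,6,7} -> c17 (id 8, level 2), c23 (id 9, level 2), c20 (id 10, level 2).
Iteration 3: no rows with reply_to in {8,9,10}; recursion stops.
SUM(level) = 0 + 1 + 1 + 1 + 2 + 2 + 2 = 9.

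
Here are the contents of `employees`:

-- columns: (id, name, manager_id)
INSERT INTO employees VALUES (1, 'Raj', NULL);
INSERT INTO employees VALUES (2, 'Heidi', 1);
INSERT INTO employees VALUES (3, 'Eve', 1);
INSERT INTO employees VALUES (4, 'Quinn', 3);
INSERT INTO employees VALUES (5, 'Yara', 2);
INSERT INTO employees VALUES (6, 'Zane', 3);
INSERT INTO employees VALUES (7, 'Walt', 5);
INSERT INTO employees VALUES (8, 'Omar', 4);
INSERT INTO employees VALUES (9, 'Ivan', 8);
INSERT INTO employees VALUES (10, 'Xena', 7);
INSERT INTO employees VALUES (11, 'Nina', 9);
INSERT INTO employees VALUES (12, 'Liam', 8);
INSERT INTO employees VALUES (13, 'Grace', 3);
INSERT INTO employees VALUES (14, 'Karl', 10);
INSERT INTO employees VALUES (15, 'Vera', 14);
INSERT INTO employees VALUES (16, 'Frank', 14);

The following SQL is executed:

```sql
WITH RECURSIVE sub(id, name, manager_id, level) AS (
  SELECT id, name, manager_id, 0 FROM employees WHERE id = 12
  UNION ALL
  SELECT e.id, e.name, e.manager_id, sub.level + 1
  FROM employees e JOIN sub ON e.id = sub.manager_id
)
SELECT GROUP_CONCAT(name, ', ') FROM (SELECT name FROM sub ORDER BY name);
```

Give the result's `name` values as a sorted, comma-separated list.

Base: id=12 (Liam), manager_id=8, level 0.
Iteration 1: join on id=8 -> Omar (id 8, manager_id=4, level 1).
Iteration 2: join on id=4 -> Quinn (id 4, manager_id=3, level 2).
Iteration 3: join on id=3 -> Eve (id 3, manager_id=1, level 3).
Iteration 4: join on id=1 -> Raj (id 1, manager_id=NULL, level 4).
Iteration 5: manager_id is NULL; no match; recursion stops.

Eve, Liam, Omar, Quinn, Raj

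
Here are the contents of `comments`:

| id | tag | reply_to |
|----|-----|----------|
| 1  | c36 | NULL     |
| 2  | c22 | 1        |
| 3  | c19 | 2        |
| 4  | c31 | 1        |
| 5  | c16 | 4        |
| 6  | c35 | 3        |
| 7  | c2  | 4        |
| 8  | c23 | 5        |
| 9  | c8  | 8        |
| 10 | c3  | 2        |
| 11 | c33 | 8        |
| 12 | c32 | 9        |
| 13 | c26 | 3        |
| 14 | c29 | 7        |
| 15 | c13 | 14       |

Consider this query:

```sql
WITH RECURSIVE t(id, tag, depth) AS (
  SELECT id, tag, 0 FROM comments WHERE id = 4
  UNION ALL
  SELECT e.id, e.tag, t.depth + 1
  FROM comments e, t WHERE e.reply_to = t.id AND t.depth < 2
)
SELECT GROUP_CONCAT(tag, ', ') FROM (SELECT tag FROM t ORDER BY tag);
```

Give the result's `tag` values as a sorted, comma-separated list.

Base: id=4 (c31) at depth 0.
Iteration 1: rows with reply_to in {4} -> c16 (id 5, depth 1), c2 (id 7, depth 1).
Iteration 2: rows with reply_to in {5,7} -> c23 (id 8, depth 2), c29 (id 14, depth 2).
Iteration 3: depth < 2 fails for all current rows; recursion stops.

c16, c2, c23, c29, c31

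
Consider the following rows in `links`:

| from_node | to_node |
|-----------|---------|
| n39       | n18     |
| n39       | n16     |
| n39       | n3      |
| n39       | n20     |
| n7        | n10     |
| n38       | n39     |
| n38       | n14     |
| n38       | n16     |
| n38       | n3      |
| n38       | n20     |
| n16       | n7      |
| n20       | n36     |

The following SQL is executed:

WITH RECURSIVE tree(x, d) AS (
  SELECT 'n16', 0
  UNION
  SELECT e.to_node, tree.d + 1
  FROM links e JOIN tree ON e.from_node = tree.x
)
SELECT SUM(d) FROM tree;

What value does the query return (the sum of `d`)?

Base: (n16, d=0).
Iteration 1: edges from {n16} -> (n7, d=1).
Iteration 2: edges from {n7} -> (n10, d=2).
Iteration 3: no outgoing edges from {n10}; recursion stops.
SUM(d) = 0 + 1 + 2 = 3.

3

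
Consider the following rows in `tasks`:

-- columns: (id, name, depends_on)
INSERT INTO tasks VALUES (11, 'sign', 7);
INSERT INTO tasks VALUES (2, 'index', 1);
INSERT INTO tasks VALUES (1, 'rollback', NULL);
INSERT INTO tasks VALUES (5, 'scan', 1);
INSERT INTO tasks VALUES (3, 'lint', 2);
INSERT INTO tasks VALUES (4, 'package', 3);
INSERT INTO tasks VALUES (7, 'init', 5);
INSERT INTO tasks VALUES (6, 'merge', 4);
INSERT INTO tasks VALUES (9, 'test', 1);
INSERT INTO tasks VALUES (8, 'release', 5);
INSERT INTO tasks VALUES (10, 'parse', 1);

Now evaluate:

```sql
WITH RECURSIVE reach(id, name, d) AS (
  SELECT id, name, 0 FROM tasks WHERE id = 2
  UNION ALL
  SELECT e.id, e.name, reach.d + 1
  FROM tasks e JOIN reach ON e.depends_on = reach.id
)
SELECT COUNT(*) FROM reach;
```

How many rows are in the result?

4

Base: id=2 (index) at d 0.
Iteration 1: rows with depends_on in {2} -> lint (id 3, d 1).
Iteration 2: rows with depends_on in {3} -> package (id 4, d 2).
Iteration 3: rows with depends_on in {4} -> merge (id 6, d 3).
Iteration 4: no rows with depends_on in {6}; recursion stops.
Total rows emitted: 4.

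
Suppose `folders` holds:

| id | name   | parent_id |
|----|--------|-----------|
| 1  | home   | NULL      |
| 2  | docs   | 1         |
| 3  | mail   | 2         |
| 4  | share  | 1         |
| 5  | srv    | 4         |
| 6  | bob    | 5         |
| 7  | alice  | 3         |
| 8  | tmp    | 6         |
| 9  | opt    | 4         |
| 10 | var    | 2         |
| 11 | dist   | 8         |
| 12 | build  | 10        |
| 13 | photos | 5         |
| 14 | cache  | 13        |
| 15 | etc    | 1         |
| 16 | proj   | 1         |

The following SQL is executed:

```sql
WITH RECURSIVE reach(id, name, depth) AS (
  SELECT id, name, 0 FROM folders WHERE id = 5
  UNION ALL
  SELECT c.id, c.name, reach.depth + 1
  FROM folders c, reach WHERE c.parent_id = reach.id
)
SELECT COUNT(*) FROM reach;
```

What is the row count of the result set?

6

Base: id=5 (srv) at depth 0.
Iteration 1: rows with parent_id in {5} -> bob (id 6, depth 1), photos (id 13, depth 1).
Iteration 2: rows with parent_id in {6,13} -> tmp (id 8, depth 2), cache (id 14, depth 2).
Iteration 3: rows with parent_id in {8,14} -> dist (id 11, depth 3).
Iteration 4: no rows with parent_id in {11}; recursion stops.
Total rows emitted: 6.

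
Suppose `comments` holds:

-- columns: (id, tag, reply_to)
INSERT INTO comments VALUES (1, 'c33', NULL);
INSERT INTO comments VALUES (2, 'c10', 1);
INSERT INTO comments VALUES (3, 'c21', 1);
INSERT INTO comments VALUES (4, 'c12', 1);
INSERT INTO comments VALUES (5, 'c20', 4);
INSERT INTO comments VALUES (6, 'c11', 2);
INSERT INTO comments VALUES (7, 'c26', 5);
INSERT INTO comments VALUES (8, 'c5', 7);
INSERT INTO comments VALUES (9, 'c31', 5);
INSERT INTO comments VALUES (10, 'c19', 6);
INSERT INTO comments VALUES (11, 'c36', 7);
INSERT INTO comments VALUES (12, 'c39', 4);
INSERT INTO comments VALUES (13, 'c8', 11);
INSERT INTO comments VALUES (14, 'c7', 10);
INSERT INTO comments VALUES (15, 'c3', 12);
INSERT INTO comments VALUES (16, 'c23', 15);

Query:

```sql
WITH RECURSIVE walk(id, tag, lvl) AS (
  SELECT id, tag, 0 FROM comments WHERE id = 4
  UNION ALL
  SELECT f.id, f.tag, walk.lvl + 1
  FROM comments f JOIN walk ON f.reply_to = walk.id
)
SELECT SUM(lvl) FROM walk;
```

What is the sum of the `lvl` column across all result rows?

21

Base: id=4 (c12) at lvl 0.
Iteration 1: rows with reply_to in {4} -> c20 (id 5, lvl 1), c39 (id 12, lvl 1).
Iteration 2: rows with reply_to in {5,12} -> c26 (id 7, lvl 2), c31 (id 9, lvl 2), c3 (id 15, lvl 2).
Iteration 3: rows with reply_to in {7,9,15} -> c5 (id 8, lvl 3), c36 (id 11, lvl 3), c23 (id 16, lvl 3).
Iteration 4: rows with reply_to in {8,11,16} -> c8 (id 13, lvl 4).
Iteration 5: no rows with reply_to in {13}; recursion stops.
SUM(lvl) = 0 + 1 + 1 + 2 + 2 + 2 + 3 + 3 + 3 + 4 = 21.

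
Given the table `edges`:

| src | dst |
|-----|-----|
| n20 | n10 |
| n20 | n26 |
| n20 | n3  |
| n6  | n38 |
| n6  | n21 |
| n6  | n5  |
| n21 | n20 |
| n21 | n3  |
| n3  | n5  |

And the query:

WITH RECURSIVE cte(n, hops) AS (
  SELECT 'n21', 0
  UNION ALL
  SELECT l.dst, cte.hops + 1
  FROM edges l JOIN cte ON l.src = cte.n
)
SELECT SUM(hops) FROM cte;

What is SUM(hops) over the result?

Base: (n21, hops=0).
Iteration 1: edges from {n21} -> (n20, hops=1), (n3, hops=1).
Iteration 2: edges from {n20,n3} -> (n10, hops=2), (n26, hops=2), (n3, hops=2), (n5, hops=2).
Iteration 3: edges from {n10,n26,n3,n5} -> (n5, hops=3).
Iteration 4: no outgoing edges from {n5}; recursion stops.
SUM(hops) = 0 + 1 + 1 + 2 + 2 + 2 + 2 + 3 = 13.

13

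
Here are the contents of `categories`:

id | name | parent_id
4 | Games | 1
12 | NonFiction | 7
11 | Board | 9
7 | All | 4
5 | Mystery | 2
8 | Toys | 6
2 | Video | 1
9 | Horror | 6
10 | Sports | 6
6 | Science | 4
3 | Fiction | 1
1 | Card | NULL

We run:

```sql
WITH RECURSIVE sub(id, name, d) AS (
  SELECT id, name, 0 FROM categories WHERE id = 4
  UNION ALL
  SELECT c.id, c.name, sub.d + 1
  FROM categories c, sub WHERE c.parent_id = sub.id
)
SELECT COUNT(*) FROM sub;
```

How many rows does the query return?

8

Base: id=4 (Games) at d 0.
Iteration 1: rows with parent_id in {4} -> Science (id 6, d 1), All (id 7, d 1).
Iteration 2: rows with parent_id in {6,7} -> Toys (id 8, d 2), Horror (id 9, d 2), Sports (id 10, d 2), NonFiction (id 12, d 2).
Iteration 3: rows with parent_id in {8,9,10,12} -> Board (id 11, d 3).
Iteration 4: no rows with parent_id in {11}; recursion stops.
Total rows emitted: 8.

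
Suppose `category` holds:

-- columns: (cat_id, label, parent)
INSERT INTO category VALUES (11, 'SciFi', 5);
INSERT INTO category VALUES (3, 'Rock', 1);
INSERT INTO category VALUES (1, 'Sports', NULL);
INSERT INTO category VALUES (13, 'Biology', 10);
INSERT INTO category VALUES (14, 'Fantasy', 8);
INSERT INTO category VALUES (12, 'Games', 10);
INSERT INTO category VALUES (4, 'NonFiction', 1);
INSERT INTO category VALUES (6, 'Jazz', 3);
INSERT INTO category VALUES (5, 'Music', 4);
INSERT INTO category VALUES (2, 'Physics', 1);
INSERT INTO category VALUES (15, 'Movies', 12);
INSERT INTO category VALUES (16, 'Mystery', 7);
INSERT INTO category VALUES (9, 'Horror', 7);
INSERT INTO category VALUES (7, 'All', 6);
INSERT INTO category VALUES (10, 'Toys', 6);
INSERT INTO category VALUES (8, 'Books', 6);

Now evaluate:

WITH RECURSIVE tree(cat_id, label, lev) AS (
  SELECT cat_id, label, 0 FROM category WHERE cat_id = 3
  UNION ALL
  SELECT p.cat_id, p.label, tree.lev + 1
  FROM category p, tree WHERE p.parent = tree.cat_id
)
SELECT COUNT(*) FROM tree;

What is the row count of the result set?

Base: cat_id=3 (Rock) at lev 0.
Iteration 1: rows with parent in {3} -> Jazz (id 6, lev 1).
Iteration 2: rows with parent in {6} -> All (id 7, lev 2), Books (id 8, lev 2), Toys (id 10, lev 2).
Iteration 3: rows with parent in {7,8,10} -> Horror (id 9, lev 3), Games (id 12, lev 3), Biology (id 13, lev 3), Fantasy (id 14, lev 3), Mystery (id 16, lev 3).
Iteration 4: rows with parent in {9,12,13,14,16} -> Movies (id 15, lev 4).
Iteration 5: no rows with parent in {15}; recursion stops.
Total rows emitted: 11.

11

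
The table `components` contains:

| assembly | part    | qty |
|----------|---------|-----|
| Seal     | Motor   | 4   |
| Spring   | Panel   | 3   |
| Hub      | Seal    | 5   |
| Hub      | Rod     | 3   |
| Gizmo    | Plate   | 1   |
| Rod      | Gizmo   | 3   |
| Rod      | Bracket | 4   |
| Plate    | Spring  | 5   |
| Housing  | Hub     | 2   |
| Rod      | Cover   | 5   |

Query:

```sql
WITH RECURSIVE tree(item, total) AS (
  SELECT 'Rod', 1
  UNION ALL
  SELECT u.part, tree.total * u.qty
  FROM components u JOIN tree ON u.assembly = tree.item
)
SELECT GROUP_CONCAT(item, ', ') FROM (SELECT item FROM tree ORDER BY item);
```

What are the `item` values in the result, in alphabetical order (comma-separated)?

Bracket, Cover, Gizmo, Panel, Plate, Rod, Spring

Base: (Rod, total=1).
Iteration 1: components of {Rod} -> Bracket = 1*4 = 4, Cover = 1*5 = 5, Gizmo = 1*3 = 3.
Iteration 2: components of {Bracket,Cover,Gizmo} -> Plate = 3*1 = 3.
Iteration 3: components of {Plate} -> Spring = 3*5 = 15.
Iteration 4: components of {Spring} -> Panel = 15*3 = 45.
Iteration 5: no further components; recursion stops.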